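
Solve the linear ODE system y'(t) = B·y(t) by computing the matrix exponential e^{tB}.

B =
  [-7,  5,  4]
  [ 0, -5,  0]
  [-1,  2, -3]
e^{tB} =
  [-2*t*exp(-5*t) + exp(-5*t), -t^2*exp(-5*t) + 5*t*exp(-5*t), 4*t*exp(-5*t)]
  [0, exp(-5*t), 0]
  [-t*exp(-5*t), -t^2*exp(-5*t)/2 + 2*t*exp(-5*t), 2*t*exp(-5*t) + exp(-5*t)]

Strategy: write B = P · J · P⁻¹ where J is a Jordan canonical form, so e^{tB} = P · e^{tJ} · P⁻¹, and e^{tJ} can be computed block-by-block.

B has Jordan form
J =
  [-5,  1,  0]
  [ 0, -5,  1]
  [ 0,  0, -5]
(up to reordering of blocks).

Per-block formulas:
  For a 3×3 Jordan block J_3(-5): exp(t · J_3(-5)) = e^(-5t)·(I + t·N + (t^2/2)·N^2), where N is the 3×3 nilpotent shift.

After assembling e^{tJ} and conjugating by P, we get:

e^{tB} =
  [-2*t*exp(-5*t) + exp(-5*t), -t^2*exp(-5*t) + 5*t*exp(-5*t), 4*t*exp(-5*t)]
  [0, exp(-5*t), 0]
  [-t*exp(-5*t), -t^2*exp(-5*t)/2 + 2*t*exp(-5*t), 2*t*exp(-5*t) + exp(-5*t)]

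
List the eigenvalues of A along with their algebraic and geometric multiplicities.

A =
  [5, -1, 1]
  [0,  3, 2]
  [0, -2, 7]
λ = 5: alg = 3, geom = 2

Step 1 — factor the characteristic polynomial to read off the algebraic multiplicities:
  χ_A(x) = (x - 5)^3

Step 2 — compute geometric multiplicities via the rank-nullity identity g(λ) = n − rank(A − λI):
  rank(A − (5)·I) = 1, so dim ker(A − (5)·I) = n − 1 = 2

Summary:
  λ = 5: algebraic multiplicity = 3, geometric multiplicity = 2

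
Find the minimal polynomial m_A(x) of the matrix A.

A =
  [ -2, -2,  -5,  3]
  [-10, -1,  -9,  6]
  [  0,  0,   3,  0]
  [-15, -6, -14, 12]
x^3 - 9*x^2 + 27*x - 27

The characteristic polynomial is χ_A(x) = (x - 3)^4, so the eigenvalues are known. The minimal polynomial is
  m_A(x) = Π_λ (x − λ)^{k_λ}
where k_λ is the size of the *largest* Jordan block for λ (equivalently, the smallest k with (A − λI)^k v = 0 for every generalised eigenvector v of λ).

  λ = 3: largest Jordan block has size 3, contributing (x − 3)^3

So m_A(x) = (x - 3)^3 = x^3 - 9*x^2 + 27*x - 27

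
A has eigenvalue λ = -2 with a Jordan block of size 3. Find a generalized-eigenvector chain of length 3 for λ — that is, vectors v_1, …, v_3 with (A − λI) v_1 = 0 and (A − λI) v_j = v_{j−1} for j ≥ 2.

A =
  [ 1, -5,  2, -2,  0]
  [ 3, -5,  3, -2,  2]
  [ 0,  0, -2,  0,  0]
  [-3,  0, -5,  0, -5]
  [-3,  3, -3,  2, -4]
A Jordan chain for λ = -2 of length 3:
v_1 = (1, 1, 0, -1, -1)ᵀ
v_2 = (2, 3, 0, -5, -3)ᵀ
v_3 = (0, 0, 1, 0, 0)ᵀ

Let N = A − (-2)·I. We want v_3 with N^3 v_3 = 0 but N^2 v_3 ≠ 0; then v_{j-1} := N · v_j for j = 3, …, 2.

Pick v_3 = (0, 0, 1, 0, 0)ᵀ.
Then v_2 = N · v_3 = (2, 3, 0, -5, -3)ᵀ.
Then v_1 = N · v_2 = (1, 1, 0, -1, -1)ᵀ.

Sanity check: (A − (-2)·I) v_1 = (0, 0, 0, 0, 0)ᵀ = 0. ✓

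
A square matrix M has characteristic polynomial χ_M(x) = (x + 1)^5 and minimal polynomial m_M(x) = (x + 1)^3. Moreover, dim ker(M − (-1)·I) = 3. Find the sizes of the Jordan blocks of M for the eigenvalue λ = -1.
Block sizes for λ = -1: [3, 1, 1]

Step 1 — from the characteristic polynomial, algebraic multiplicity of λ = -1 is 5. From dim ker(M − (-1)·I) = 3, there are exactly 3 Jordan blocks for λ = -1.
Step 2 — from the minimal polynomial, the factor (x + 1)^3 tells us the largest block for λ = -1 has size 3.
Step 3 — with total size 5, 3 blocks, and largest block 3, the block sizes (in nonincreasing order) are [3, 1, 1].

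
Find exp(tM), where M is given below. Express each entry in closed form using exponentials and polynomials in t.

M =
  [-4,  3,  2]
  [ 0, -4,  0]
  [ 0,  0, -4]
e^{tM} =
  [exp(-4*t), 3*t*exp(-4*t), 2*t*exp(-4*t)]
  [0, exp(-4*t), 0]
  [0, 0, exp(-4*t)]

Strategy: write M = P · J · P⁻¹ where J is a Jordan canonical form, so e^{tM} = P · e^{tJ} · P⁻¹, and e^{tJ} can be computed block-by-block.

M has Jordan form
J =
  [-4,  1,  0]
  [ 0, -4,  0]
  [ 0,  0, -4]
(up to reordering of blocks).

Per-block formulas:
  For a 2×2 Jordan block J_2(-4): exp(t · J_2(-4)) = e^(-4t)·(I + t·N), where N is the 2×2 nilpotent shift.
  For a 1×1 block at λ = -4: exp(t · [-4]) = [e^(-4t)].

After assembling e^{tJ} and conjugating by P, we get:

e^{tM} =
  [exp(-4*t), 3*t*exp(-4*t), 2*t*exp(-4*t)]
  [0, exp(-4*t), 0]
  [0, 0, exp(-4*t)]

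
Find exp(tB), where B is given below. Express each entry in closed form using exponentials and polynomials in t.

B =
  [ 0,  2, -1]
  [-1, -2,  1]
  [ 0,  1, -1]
e^{tB} =
  [-t^2*exp(-t)/2 + t*exp(-t) + exp(-t), -t^2*exp(-t)/2 + 2*t*exp(-t), t^2*exp(-t)/2 - t*exp(-t)]
  [-t*exp(-t), -t*exp(-t) + exp(-t), t*exp(-t)]
  [-t^2*exp(-t)/2, -t^2*exp(-t)/2 + t*exp(-t), t^2*exp(-t)/2 + exp(-t)]

Strategy: write B = P · J · P⁻¹ where J is a Jordan canonical form, so e^{tB} = P · e^{tJ} · P⁻¹, and e^{tJ} can be computed block-by-block.

B has Jordan form
J =
  [-1,  1,  0]
  [ 0, -1,  1]
  [ 0,  0, -1]
(up to reordering of blocks).

Per-block formulas:
  For a 3×3 Jordan block J_3(-1): exp(t · J_3(-1)) = e^(-1t)·(I + t·N + (t^2/2)·N^2), where N is the 3×3 nilpotent shift.

After assembling e^{tJ} and conjugating by P, we get:

e^{tB} =
  [-t^2*exp(-t)/2 + t*exp(-t) + exp(-t), -t^2*exp(-t)/2 + 2*t*exp(-t), t^2*exp(-t)/2 - t*exp(-t)]
  [-t*exp(-t), -t*exp(-t) + exp(-t), t*exp(-t)]
  [-t^2*exp(-t)/2, -t^2*exp(-t)/2 + t*exp(-t), t^2*exp(-t)/2 + exp(-t)]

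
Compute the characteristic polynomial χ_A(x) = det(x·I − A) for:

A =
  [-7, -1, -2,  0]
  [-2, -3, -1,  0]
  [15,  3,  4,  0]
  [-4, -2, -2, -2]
x^4 + 8*x^3 + 24*x^2 + 32*x + 16

Expanding det(x·I − A) (e.g. by cofactor expansion or by noting that A is similar to its Jordan form J, which has the same characteristic polynomial as A) gives
  χ_A(x) = x^4 + 8*x^3 + 24*x^2 + 32*x + 16
which factors as (x + 2)^4. The eigenvalues (with algebraic multiplicities) are λ = -2 with multiplicity 4.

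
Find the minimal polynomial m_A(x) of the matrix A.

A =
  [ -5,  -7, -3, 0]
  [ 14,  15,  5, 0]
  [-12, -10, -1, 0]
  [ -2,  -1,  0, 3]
x^3 - 9*x^2 + 27*x - 27

The characteristic polynomial is χ_A(x) = (x - 3)^4, so the eigenvalues are known. The minimal polynomial is
  m_A(x) = Π_λ (x − λ)^{k_λ}
where k_λ is the size of the *largest* Jordan block for λ (equivalently, the smallest k with (A − λI)^k v = 0 for every generalised eigenvector v of λ).

  λ = 3: largest Jordan block has size 3, contributing (x − 3)^3

So m_A(x) = (x - 3)^3 = x^3 - 9*x^2 + 27*x - 27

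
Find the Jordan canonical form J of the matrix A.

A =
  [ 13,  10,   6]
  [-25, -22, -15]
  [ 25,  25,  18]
J_2(3) ⊕ J_1(3)

The characteristic polynomial is
  det(x·I − A) = x^3 - 9*x^2 + 27*x - 27 = (x - 3)^3

Eigenvalues and multiplicities (the geometric multiplicity of λ is n − rank(A − λI), which equals the number of Jordan blocks for λ):
  λ = 3: algebraic multiplicity = 3, geometric multiplicity = 2

Determining the block sizes for each eigenvalue:
  λ = 3: 2 blocks summing to 3 forces exactly one block of size 2 and the rest size 1 → block sizes [2, 1]

Assembling the blocks gives a Jordan form
J =
  [3, 1, 0]
  [0, 3, 0]
  [0, 0, 3]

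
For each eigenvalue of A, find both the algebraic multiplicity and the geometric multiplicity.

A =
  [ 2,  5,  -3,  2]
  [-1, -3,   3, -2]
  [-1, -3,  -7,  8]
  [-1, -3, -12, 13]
λ = 0: alg = 3, geom = 1; λ = 5: alg = 1, geom = 1

Step 1 — factor the characteristic polynomial to read off the algebraic multiplicities:
  χ_A(x) = x^3*(x - 5)

Step 2 — compute geometric multiplicities via the rank-nullity identity g(λ) = n − rank(A − λI):
  rank(A − (0)·I) = 3, so dim ker(A − (0)·I) = n − 3 = 1
  rank(A − (5)·I) = 3, so dim ker(A − (5)·I) = n − 3 = 1

Summary:
  λ = 0: algebraic multiplicity = 3, geometric multiplicity = 1
  λ = 5: algebraic multiplicity = 1, geometric multiplicity = 1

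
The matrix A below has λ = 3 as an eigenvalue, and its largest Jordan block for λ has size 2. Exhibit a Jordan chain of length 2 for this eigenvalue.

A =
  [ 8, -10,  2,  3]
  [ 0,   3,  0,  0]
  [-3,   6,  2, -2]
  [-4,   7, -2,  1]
A Jordan chain for λ = 3 of length 2:
v_1 = (1, 0, -1, -1)ᵀ
v_2 = (3, 1, -2, 0)ᵀ

Let N = A − (3)·I. We want v_2 with N^2 v_2 = 0 but N^1 v_2 ≠ 0; then v_{j-1} := N · v_j for j = 2, …, 2.

Pick v_2 = (3, 1, -2, 0)ᵀ.
Then v_1 = N · v_2 = (1, 0, -1, -1)ᵀ.

Sanity check: (A − (3)·I) v_1 = (0, 0, 0, 0)ᵀ = 0. ✓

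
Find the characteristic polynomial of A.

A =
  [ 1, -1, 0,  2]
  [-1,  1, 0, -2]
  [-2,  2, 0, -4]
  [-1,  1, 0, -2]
x^4

Expanding det(x·I − A) (e.g. by cofactor expansion or by noting that A is similar to its Jordan form J, which has the same characteristic polynomial as A) gives
  χ_A(x) = x^4
which factors as x^4. The eigenvalues (with algebraic multiplicities) are λ = 0 with multiplicity 4.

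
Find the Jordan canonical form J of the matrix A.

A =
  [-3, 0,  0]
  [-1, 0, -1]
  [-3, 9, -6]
J_2(-3) ⊕ J_1(-3)

The characteristic polynomial is
  det(x·I − A) = x^3 + 9*x^2 + 27*x + 27 = (x + 3)^3

Eigenvalues and multiplicities (the geometric multiplicity of λ is n − rank(A − λI), which equals the number of Jordan blocks for λ):
  λ = -3: algebraic multiplicity = 3, geometric multiplicity = 2

Determining the block sizes for each eigenvalue:
  λ = -3: 2 blocks summing to 3 forces exactly one block of size 2 and the rest size 1 → block sizes [2, 1]

Assembling the blocks gives a Jordan form
J =
  [-3,  1,  0]
  [ 0, -3,  0]
  [ 0,  0, -3]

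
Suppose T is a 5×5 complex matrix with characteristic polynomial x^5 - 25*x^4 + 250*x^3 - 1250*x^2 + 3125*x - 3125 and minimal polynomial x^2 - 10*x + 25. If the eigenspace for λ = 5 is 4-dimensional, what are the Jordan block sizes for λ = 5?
Block sizes for λ = 5: [2, 1, 1, 1]

Step 1 — from the characteristic polynomial, algebraic multiplicity of λ = 5 is 5. From dim ker(T − (5)·I) = 4, there are exactly 4 Jordan blocks for λ = 5.
Step 2 — from the minimal polynomial, the factor (x − 5)^2 tells us the largest block for λ = 5 has size 2.
Step 3 — with total size 5, 4 blocks, and largest block 2, the block sizes (in nonincreasing order) are [2, 1, 1, 1].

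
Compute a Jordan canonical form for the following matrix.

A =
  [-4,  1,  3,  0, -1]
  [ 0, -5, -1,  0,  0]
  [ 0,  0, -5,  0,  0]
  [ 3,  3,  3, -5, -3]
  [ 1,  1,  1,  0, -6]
J_3(-5) ⊕ J_1(-5) ⊕ J_1(-5)

The characteristic polynomial is
  det(x·I − A) = x^5 + 25*x^4 + 250*x^3 + 1250*x^2 + 3125*x + 3125 = (x + 5)^5

Eigenvalues and multiplicities (the geometric multiplicity of λ is n − rank(A − λI), which equals the number of Jordan blocks for λ):
  λ = -5: algebraic multiplicity = 5, geometric multiplicity = 3

Determining the block sizes for each eigenvalue:
  λ = -5: with am = 5 and gm = 3, the partition is not yet determined (e.g. several partitions of 5 into 3 parts exist). Let N = A − (-5)·I. Computing rank(N^1) = 2, rank(N^2) = 1, rank(N^3) = 0; the number of blocks of size ≥ j is rank(N^{j−1}) − rank(N^j), giving [3, 1, 1]. So we have 1 block(s) of size 3, 2 block(s) of size 1 → block sizes [3, 1, 1]

Assembling the blocks gives a Jordan form
J =
  [-5,  1,  0,  0,  0]
  [ 0, -5,  1,  0,  0]
  [ 0,  0, -5,  0,  0]
  [ 0,  0,  0, -5,  0]
  [ 0,  0,  0,  0, -5]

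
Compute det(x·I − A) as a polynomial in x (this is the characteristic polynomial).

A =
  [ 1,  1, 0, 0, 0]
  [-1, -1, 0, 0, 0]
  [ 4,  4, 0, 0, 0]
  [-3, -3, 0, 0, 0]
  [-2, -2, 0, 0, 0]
x^5

Expanding det(x·I − A) (e.g. by cofactor expansion or by noting that A is similar to its Jordan form J, which has the same characteristic polynomial as A) gives
  χ_A(x) = x^5
which factors as x^5. The eigenvalues (with algebraic multiplicities) are λ = 0 with multiplicity 5.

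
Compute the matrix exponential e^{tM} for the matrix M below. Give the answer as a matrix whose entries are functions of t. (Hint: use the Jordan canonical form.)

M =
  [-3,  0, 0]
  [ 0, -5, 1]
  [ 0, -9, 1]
e^{tM} =
  [exp(-3*t), 0, 0]
  [0, -3*t*exp(-2*t) + exp(-2*t), t*exp(-2*t)]
  [0, -9*t*exp(-2*t), 3*t*exp(-2*t) + exp(-2*t)]

Strategy: write M = P · J · P⁻¹ where J is a Jordan canonical form, so e^{tM} = P · e^{tJ} · P⁻¹, and e^{tJ} can be computed block-by-block.

M has Jordan form
J =
  [-3,  0,  0]
  [ 0, -2,  1]
  [ 0,  0, -2]
(up to reordering of blocks).

Per-block formulas:
  For a 1×1 block at λ = -3: exp(t · [-3]) = [e^(-3t)].
  For a 2×2 Jordan block J_2(-2): exp(t · J_2(-2)) = e^(-2t)·(I + t·N), where N is the 2×2 nilpotent shift.

After assembling e^{tJ} and conjugating by P, we get:

e^{tM} =
  [exp(-3*t), 0, 0]
  [0, -3*t*exp(-2*t) + exp(-2*t), t*exp(-2*t)]
  [0, -9*t*exp(-2*t), 3*t*exp(-2*t) + exp(-2*t)]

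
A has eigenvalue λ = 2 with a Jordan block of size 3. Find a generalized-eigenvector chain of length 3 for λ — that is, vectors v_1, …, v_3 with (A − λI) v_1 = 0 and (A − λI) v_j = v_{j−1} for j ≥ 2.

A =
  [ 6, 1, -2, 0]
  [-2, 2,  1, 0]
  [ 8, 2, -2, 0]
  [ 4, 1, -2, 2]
A Jordan chain for λ = 2 of length 3:
v_1 = (-2, 0, -4, -2)ᵀ
v_2 = (4, -2, 8, 4)ᵀ
v_3 = (1, 0, 0, 0)ᵀ

Let N = A − (2)·I. We want v_3 with N^3 v_3 = 0 but N^2 v_3 ≠ 0; then v_{j-1} := N · v_j for j = 3, …, 2.

Pick v_3 = (1, 0, 0, 0)ᵀ.
Then v_2 = N · v_3 = (4, -2, 8, 4)ᵀ.
Then v_1 = N · v_2 = (-2, 0, -4, -2)ᵀ.

Sanity check: (A − (2)·I) v_1 = (0, 0, 0, 0)ᵀ = 0. ✓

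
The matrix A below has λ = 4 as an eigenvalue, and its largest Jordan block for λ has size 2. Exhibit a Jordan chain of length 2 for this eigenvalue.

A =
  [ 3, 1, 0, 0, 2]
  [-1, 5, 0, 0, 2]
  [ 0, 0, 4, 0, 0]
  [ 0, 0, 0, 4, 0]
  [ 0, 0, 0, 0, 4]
A Jordan chain for λ = 4 of length 2:
v_1 = (-1, -1, 0, 0, 0)ᵀ
v_2 = (1, 0, 0, 0, 0)ᵀ

Let N = A − (4)·I. We want v_2 with N^2 v_2 = 0 but N^1 v_2 ≠ 0; then v_{j-1} := N · v_j for j = 2, …, 2.

Pick v_2 = (1, 0, 0, 0, 0)ᵀ.
Then v_1 = N · v_2 = (-1, -1, 0, 0, 0)ᵀ.

Sanity check: (A − (4)·I) v_1 = (0, 0, 0, 0, 0)ᵀ = 0. ✓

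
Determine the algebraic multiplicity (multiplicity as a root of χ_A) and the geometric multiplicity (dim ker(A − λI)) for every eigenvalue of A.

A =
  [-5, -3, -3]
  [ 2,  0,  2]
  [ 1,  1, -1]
λ = -2: alg = 3, geom = 2

Step 1 — factor the characteristic polynomial to read off the algebraic multiplicities:
  χ_A(x) = (x + 2)^3

Step 2 — compute geometric multiplicities via the rank-nullity identity g(λ) = n − rank(A − λI):
  rank(A − (-2)·I) = 1, so dim ker(A − (-2)·I) = n − 1 = 2

Summary:
  λ = -2: algebraic multiplicity = 3, geometric multiplicity = 2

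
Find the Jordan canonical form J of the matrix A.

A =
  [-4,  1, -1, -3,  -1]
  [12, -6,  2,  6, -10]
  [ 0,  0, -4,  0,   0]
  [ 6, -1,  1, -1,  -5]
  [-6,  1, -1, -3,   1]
J_2(-4) ⊕ J_1(-4) ⊕ J_1(-4) ⊕ J_1(2)

The characteristic polynomial is
  det(x·I − A) = x^5 + 14*x^4 + 64*x^3 + 64*x^2 - 256*x - 512 = (x - 2)*(x + 4)^4

Eigenvalues and multiplicities (the geometric multiplicity of λ is n − rank(A − λI), which equals the number of Jordan blocks for λ):
  λ = -4: algebraic multiplicity = 4, geometric multiplicity = 3
  λ = 2: algebraic multiplicity = 1, geometric multiplicity = 1

Determining the block sizes for each eigenvalue:
  λ = -4: 3 blocks summing to 4 forces exactly one block of size 2 and the rest size 1 → block sizes [2, 1, 1]
  λ = 2: one block (gm = 1), so the single block has size am = 1 → block sizes [1]

Assembling the blocks gives a Jordan form
J =
  [-4,  1,  0,  0, 0]
  [ 0, -4,  0,  0, 0]
  [ 0,  0, -4,  0, 0]
  [ 0,  0,  0, -4, 0]
  [ 0,  0,  0,  0, 2]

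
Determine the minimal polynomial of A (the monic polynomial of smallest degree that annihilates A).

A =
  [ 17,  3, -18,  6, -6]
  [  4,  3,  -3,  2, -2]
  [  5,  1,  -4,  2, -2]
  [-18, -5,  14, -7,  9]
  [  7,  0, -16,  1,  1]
x^3 - 6*x^2 + 12*x - 8

The characteristic polynomial is χ_A(x) = (x - 2)^5, so the eigenvalues are known. The minimal polynomial is
  m_A(x) = Π_λ (x − λ)^{k_λ}
where k_λ is the size of the *largest* Jordan block for λ (equivalently, the smallest k with (A − λI)^k v = 0 for every generalised eigenvector v of λ).

  λ = 2: largest Jordan block has size 3, contributing (x − 2)^3

So m_A(x) = (x - 2)^3 = x^3 - 6*x^2 + 12*x - 8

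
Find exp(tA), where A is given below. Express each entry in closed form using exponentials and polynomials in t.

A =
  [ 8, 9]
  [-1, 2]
e^{tA} =
  [3*t*exp(5*t) + exp(5*t), 9*t*exp(5*t)]
  [-t*exp(5*t), -3*t*exp(5*t) + exp(5*t)]

Strategy: write A = P · J · P⁻¹ where J is a Jordan canonical form, so e^{tA} = P · e^{tJ} · P⁻¹, and e^{tJ} can be computed block-by-block.

A has Jordan form
J =
  [5, 1]
  [0, 5]
(up to reordering of blocks).

Per-block formulas:
  For a 2×2 Jordan block J_2(5): exp(t · J_2(5)) = e^(5t)·(I + t·N), where N is the 2×2 nilpotent shift.

After assembling e^{tJ} and conjugating by P, we get:

e^{tA} =
  [3*t*exp(5*t) + exp(5*t), 9*t*exp(5*t)]
  [-t*exp(5*t), -3*t*exp(5*t) + exp(5*t)]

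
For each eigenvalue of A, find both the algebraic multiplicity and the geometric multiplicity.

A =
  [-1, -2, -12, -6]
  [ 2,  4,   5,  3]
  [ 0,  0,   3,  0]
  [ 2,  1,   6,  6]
λ = 3: alg = 4, geom = 2

Step 1 — factor the characteristic polynomial to read off the algebraic multiplicities:
  χ_A(x) = (x - 3)^4

Step 2 — compute geometric multiplicities via the rank-nullity identity g(λ) = n − rank(A − λI):
  rank(A − (3)·I) = 2, so dim ker(A − (3)·I) = n − 2 = 2

Summary:
  λ = 3: algebraic multiplicity = 4, geometric multiplicity = 2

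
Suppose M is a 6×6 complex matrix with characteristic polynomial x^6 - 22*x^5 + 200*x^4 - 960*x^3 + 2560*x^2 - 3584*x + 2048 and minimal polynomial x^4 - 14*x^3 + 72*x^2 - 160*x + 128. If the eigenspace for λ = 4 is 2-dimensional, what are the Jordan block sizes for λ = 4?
Block sizes for λ = 4: [3, 2]

Step 1 — from the characteristic polynomial, algebraic multiplicity of λ = 4 is 5. From dim ker(M − (4)·I) = 2, there are exactly 2 Jordan blocks for λ = 4.
Step 2 — from the minimal polynomial, the factor (x − 4)^3 tells us the largest block for λ = 4 has size 3.
Step 3 — with total size 5, 2 blocks, and largest block 3, the block sizes (in nonincreasing order) are [3, 2].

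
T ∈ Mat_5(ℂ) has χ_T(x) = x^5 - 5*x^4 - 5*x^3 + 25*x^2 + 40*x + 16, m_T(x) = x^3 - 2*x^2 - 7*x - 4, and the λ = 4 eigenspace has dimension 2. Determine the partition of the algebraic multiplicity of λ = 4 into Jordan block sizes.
Block sizes for λ = 4: [1, 1]

Step 1 — from the characteristic polynomial, algebraic multiplicity of λ = 4 is 2. From dim ker(T − (4)·I) = 2, there are exactly 2 Jordan blocks for λ = 4.
Step 2 — from the minimal polynomial, the factor (x − 4) tells us the largest block for λ = 4 has size 1.
Step 3 — with total size 2, 2 blocks, and largest block 1, the block sizes (in nonincreasing order) are [1, 1].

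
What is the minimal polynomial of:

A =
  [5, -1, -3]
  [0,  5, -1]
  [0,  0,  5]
x^3 - 15*x^2 + 75*x - 125

The characteristic polynomial is χ_A(x) = (x - 5)^3, so the eigenvalues are known. The minimal polynomial is
  m_A(x) = Π_λ (x − λ)^{k_λ}
where k_λ is the size of the *largest* Jordan block for λ (equivalently, the smallest k with (A − λI)^k v = 0 for every generalised eigenvector v of λ).

  λ = 5: largest Jordan block has size 3, contributing (x − 5)^3

So m_A(x) = (x - 5)^3 = x^3 - 15*x^2 + 75*x - 125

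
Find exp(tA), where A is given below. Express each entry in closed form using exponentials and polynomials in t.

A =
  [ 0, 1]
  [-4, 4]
e^{tA} =
  [-2*t*exp(2*t) + exp(2*t), t*exp(2*t)]
  [-4*t*exp(2*t), 2*t*exp(2*t) + exp(2*t)]

Strategy: write A = P · J · P⁻¹ where J is a Jordan canonical form, so e^{tA} = P · e^{tJ} · P⁻¹, and e^{tJ} can be computed block-by-block.

A has Jordan form
J =
  [2, 1]
  [0, 2]
(up to reordering of blocks).

Per-block formulas:
  For a 2×2 Jordan block J_2(2): exp(t · J_2(2)) = e^(2t)·(I + t·N), where N is the 2×2 nilpotent shift.

After assembling e^{tJ} and conjugating by P, we get:

e^{tA} =
  [-2*t*exp(2*t) + exp(2*t), t*exp(2*t)]
  [-4*t*exp(2*t), 2*t*exp(2*t) + exp(2*t)]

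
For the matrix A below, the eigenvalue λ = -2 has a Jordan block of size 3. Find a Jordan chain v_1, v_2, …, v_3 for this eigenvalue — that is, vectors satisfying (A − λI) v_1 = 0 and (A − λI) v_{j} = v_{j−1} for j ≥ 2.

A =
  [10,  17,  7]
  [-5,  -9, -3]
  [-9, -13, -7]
A Jordan chain for λ = -2 of length 3:
v_1 = (-4, 2, 2)ᵀ
v_2 = (12, -5, -9)ᵀ
v_3 = (1, 0, 0)ᵀ

Let N = A − (-2)·I. We want v_3 with N^3 v_3 = 0 but N^2 v_3 ≠ 0; then v_{j-1} := N · v_j for j = 3, …, 2.

Pick v_3 = (1, 0, 0)ᵀ.
Then v_2 = N · v_3 = (12, -5, -9)ᵀ.
Then v_1 = N · v_2 = (-4, 2, 2)ᵀ.

Sanity check: (A − (-2)·I) v_1 = (0, 0, 0)ᵀ = 0. ✓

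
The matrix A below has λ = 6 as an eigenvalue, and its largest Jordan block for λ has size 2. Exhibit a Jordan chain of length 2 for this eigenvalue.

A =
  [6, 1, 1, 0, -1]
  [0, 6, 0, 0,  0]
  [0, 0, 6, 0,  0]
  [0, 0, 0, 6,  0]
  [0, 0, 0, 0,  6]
A Jordan chain for λ = 6 of length 2:
v_1 = (1, 0, 0, 0, 0)ᵀ
v_2 = (0, 1, 0, 0, 0)ᵀ

Let N = A − (6)·I. We want v_2 with N^2 v_2 = 0 but N^1 v_2 ≠ 0; then v_{j-1} := N · v_j for j = 2, …, 2.

Pick v_2 = (0, 1, 0, 0, 0)ᵀ.
Then v_1 = N · v_2 = (1, 0, 0, 0, 0)ᵀ.

Sanity check: (A − (6)·I) v_1 = (0, 0, 0, 0, 0)ᵀ = 0. ✓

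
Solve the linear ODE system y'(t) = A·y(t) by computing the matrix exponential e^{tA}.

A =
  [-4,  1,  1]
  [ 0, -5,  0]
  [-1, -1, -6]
e^{tA} =
  [t*exp(-5*t) + exp(-5*t), t*exp(-5*t), t*exp(-5*t)]
  [0, exp(-5*t), 0]
  [-t*exp(-5*t), -t*exp(-5*t), -t*exp(-5*t) + exp(-5*t)]

Strategy: write A = P · J · P⁻¹ where J is a Jordan canonical form, so e^{tA} = P · e^{tJ} · P⁻¹, and e^{tJ} can be computed block-by-block.

A has Jordan form
J =
  [-5,  1,  0]
  [ 0, -5,  0]
  [ 0,  0, -5]
(up to reordering of blocks).

Per-block formulas:
  For a 2×2 Jordan block J_2(-5): exp(t · J_2(-5)) = e^(-5t)·(I + t·N), where N is the 2×2 nilpotent shift.
  For a 1×1 block at λ = -5: exp(t · [-5]) = [e^(-5t)].

After assembling e^{tJ} and conjugating by P, we get:

e^{tA} =
  [t*exp(-5*t) + exp(-5*t), t*exp(-5*t), t*exp(-5*t)]
  [0, exp(-5*t), 0]
  [-t*exp(-5*t), -t*exp(-5*t), -t*exp(-5*t) + exp(-5*t)]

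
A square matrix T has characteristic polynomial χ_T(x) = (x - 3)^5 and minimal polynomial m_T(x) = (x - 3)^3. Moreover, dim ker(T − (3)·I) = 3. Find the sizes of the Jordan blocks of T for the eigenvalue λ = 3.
Block sizes for λ = 3: [3, 1, 1]

Step 1 — from the characteristic polynomial, algebraic multiplicity of λ = 3 is 5. From dim ker(T − (3)·I) = 3, there are exactly 3 Jordan blocks for λ = 3.
Step 2 — from the minimal polynomial, the factor (x − 3)^3 tells us the largest block for λ = 3 has size 3.
Step 3 — with total size 5, 3 blocks, and largest block 3, the block sizes (in nonincreasing order) are [3, 1, 1].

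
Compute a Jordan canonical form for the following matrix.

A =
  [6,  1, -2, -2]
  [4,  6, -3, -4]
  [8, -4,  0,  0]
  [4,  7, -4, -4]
J_3(2) ⊕ J_1(2)

The characteristic polynomial is
  det(x·I − A) = x^4 - 8*x^3 + 24*x^2 - 32*x + 16 = (x - 2)^4

Eigenvalues and multiplicities (the geometric multiplicity of λ is n − rank(A − λI), which equals the number of Jordan blocks for λ):
  λ = 2: algebraic multiplicity = 4, geometric multiplicity = 2

Determining the block sizes for each eigenvalue:
  λ = 2: with am = 4 and gm = 2, the partition is not yet determined (e.g. several partitions of 4 into 2 parts exist). Let N = A − (2)·I. Computing rank(N^1) = 2, rank(N^2) = 1, rank(N^3) = 0; the number of blocks of size ≥ j is rank(N^{j−1}) − rank(N^j), giving [2, 1, 1]. So we have 1 block(s) of size 3, 1 block(s) of size 1 → block sizes [3, 1]

Assembling the blocks gives a Jordan form
J =
  [2, 1, 0, 0]
  [0, 2, 1, 0]
  [0, 0, 2, 0]
  [0, 0, 0, 2]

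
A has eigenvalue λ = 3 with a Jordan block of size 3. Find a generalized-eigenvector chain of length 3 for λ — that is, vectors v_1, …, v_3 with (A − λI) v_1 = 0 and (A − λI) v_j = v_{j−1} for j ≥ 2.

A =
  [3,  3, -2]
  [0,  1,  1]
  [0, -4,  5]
A Jordan chain for λ = 3 of length 3:
v_1 = (2, 0, 0)ᵀ
v_2 = (3, -2, -4)ᵀ
v_3 = (0, 1, 0)ᵀ

Let N = A − (3)·I. We want v_3 with N^3 v_3 = 0 but N^2 v_3 ≠ 0; then v_{j-1} := N · v_j for j = 3, …, 2.

Pick v_3 = (0, 1, 0)ᵀ.
Then v_2 = N · v_3 = (3, -2, -4)ᵀ.
Then v_1 = N · v_2 = (2, 0, 0)ᵀ.

Sanity check: (A − (3)·I) v_1 = (0, 0, 0)ᵀ = 0. ✓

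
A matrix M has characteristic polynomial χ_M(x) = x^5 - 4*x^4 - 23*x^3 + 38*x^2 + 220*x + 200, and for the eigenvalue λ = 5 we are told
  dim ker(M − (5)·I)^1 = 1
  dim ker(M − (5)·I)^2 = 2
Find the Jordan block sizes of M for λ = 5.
Block sizes for λ = 5: [2]

From the dimensions of kernels of powers, the number of Jordan blocks of size at least j is d_j − d_{j−1} where d_j = dim ker(N^j) (with d_0 = 0). Computing the differences gives [1, 1].
The number of blocks of size exactly k is (#blocks of size ≥ k) − (#blocks of size ≥ k + 1), so the partition is: 1 block(s) of size 2.
In nonincreasing order the block sizes are [2].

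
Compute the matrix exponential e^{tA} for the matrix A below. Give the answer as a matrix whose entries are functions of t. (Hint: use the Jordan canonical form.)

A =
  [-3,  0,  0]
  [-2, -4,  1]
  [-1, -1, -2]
e^{tA} =
  [exp(-3*t), 0, 0]
  [t^2*exp(-3*t)/2 - 2*t*exp(-3*t), -t*exp(-3*t) + exp(-3*t), t*exp(-3*t)]
  [t^2*exp(-3*t)/2 - t*exp(-3*t), -t*exp(-3*t), t*exp(-3*t) + exp(-3*t)]

Strategy: write A = P · J · P⁻¹ where J is a Jordan canonical form, so e^{tA} = P · e^{tJ} · P⁻¹, and e^{tJ} can be computed block-by-block.

A has Jordan form
J =
  [-3,  1,  0]
  [ 0, -3,  1]
  [ 0,  0, -3]
(up to reordering of blocks).

Per-block formulas:
  For a 3×3 Jordan block J_3(-3): exp(t · J_3(-3)) = e^(-3t)·(I + t·N + (t^2/2)·N^2), where N is the 3×3 nilpotent shift.

After assembling e^{tJ} and conjugating by P, we get:

e^{tA} =
  [exp(-3*t), 0, 0]
  [t^2*exp(-3*t)/2 - 2*t*exp(-3*t), -t*exp(-3*t) + exp(-3*t), t*exp(-3*t)]
  [t^2*exp(-3*t)/2 - t*exp(-3*t), -t*exp(-3*t), t*exp(-3*t) + exp(-3*t)]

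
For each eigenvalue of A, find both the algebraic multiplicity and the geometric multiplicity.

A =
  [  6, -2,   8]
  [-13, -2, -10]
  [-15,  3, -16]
λ = -4: alg = 3, geom = 1

Step 1 — factor the characteristic polynomial to read off the algebraic multiplicities:
  χ_A(x) = (x + 4)^3

Step 2 — compute geometric multiplicities via the rank-nullity identity g(λ) = n − rank(A − λI):
  rank(A − (-4)·I) = 2, so dim ker(A − (-4)·I) = n − 2 = 1

Summary:
  λ = -4: algebraic multiplicity = 3, geometric multiplicity = 1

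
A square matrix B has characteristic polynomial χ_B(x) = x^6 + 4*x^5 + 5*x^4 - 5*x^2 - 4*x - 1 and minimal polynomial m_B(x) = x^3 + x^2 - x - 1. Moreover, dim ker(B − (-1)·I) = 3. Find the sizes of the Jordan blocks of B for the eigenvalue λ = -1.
Block sizes for λ = -1: [2, 2, 1]

Step 1 — from the characteristic polynomial, algebraic multiplicity of λ = -1 is 5. From dim ker(B − (-1)·I) = 3, there are exactly 3 Jordan blocks for λ = -1.
Step 2 — from the minimal polynomial, the factor (x + 1)^2 tells us the largest block for λ = -1 has size 2.
Step 3 — with total size 5, 3 blocks, and largest block 2, the block sizes (in nonincreasing order) are [2, 2, 1].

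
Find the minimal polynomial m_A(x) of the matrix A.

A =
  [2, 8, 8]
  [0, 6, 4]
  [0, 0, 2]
x^2 - 8*x + 12

The characteristic polynomial is χ_A(x) = (x - 6)*(x - 2)^2, so the eigenvalues are known. The minimal polynomial is
  m_A(x) = Π_λ (x − λ)^{k_λ}
where k_λ is the size of the *largest* Jordan block for λ (equivalently, the smallest k with (A − λI)^k v = 0 for every generalised eigenvector v of λ).

  λ = 2: largest Jordan block has size 1, contributing (x − 2)
  λ = 6: largest Jordan block has size 1, contributing (x − 6)

So m_A(x) = (x - 6)*(x - 2) = x^2 - 8*x + 12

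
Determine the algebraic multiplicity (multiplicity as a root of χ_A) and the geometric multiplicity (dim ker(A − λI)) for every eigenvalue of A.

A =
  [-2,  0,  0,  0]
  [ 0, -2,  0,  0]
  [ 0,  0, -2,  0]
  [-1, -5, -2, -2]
λ = -2: alg = 4, geom = 3

Step 1 — factor the characteristic polynomial to read off the algebraic multiplicities:
  χ_A(x) = (x + 2)^4

Step 2 — compute geometric multiplicities via the rank-nullity identity g(λ) = n − rank(A − λI):
  rank(A − (-2)·I) = 1, so dim ker(A − (-2)·I) = n − 1 = 3

Summary:
  λ = -2: algebraic multiplicity = 4, geometric multiplicity = 3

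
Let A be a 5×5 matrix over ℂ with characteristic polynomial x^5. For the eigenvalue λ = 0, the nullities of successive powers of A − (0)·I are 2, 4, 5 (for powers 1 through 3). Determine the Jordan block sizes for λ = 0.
Block sizes for λ = 0: [3, 2]

From the dimensions of kernels of powers, the number of Jordan blocks of size at least j is d_j − d_{j−1} where d_j = dim ker(N^j) (with d_0 = 0). Computing the differences gives [2, 2, 1].
The number of blocks of size exactly k is (#blocks of size ≥ k) − (#blocks of size ≥ k + 1), so the partition is: 1 block(s) of size 2, 1 block(s) of size 3.
In nonincreasing order the block sizes are [3, 2].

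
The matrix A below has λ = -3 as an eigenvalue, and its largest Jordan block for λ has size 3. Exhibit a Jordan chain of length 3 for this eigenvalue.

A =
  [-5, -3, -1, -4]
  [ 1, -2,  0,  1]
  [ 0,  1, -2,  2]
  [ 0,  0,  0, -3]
A Jordan chain for λ = -3 of length 3:
v_1 = (1, -1, 1, 0)ᵀ
v_2 = (-2, 1, 0, 0)ᵀ
v_3 = (1, 0, 0, 0)ᵀ

Let N = A − (-3)·I. We want v_3 with N^3 v_3 = 0 but N^2 v_3 ≠ 0; then v_{j-1} := N · v_j for j = 3, …, 2.

Pick v_3 = (1, 0, 0, 0)ᵀ.
Then v_2 = N · v_3 = (-2, 1, 0, 0)ᵀ.
Then v_1 = N · v_2 = (1, -1, 1, 0)ᵀ.

Sanity check: (A − (-3)·I) v_1 = (0, 0, 0, 0)ᵀ = 0. ✓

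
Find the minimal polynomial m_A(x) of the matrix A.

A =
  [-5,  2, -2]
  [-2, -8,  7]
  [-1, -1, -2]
x^3 + 15*x^2 + 75*x + 125

The characteristic polynomial is χ_A(x) = (x + 5)^3, so the eigenvalues are known. The minimal polynomial is
  m_A(x) = Π_λ (x − λ)^{k_λ}
where k_λ is the size of the *largest* Jordan block for λ (equivalently, the smallest k with (A − λI)^k v = 0 for every generalised eigenvector v of λ).

  λ = -5: largest Jordan block has size 3, contributing (x + 5)^3

So m_A(x) = (x + 5)^3 = x^3 + 15*x^2 + 75*x + 125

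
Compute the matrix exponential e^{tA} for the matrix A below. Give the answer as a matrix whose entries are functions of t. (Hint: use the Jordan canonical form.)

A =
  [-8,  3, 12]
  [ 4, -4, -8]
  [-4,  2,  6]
e^{tA} =
  [-6*t*exp(-2*t) + exp(-2*t), 3*t*exp(-2*t), 12*t*exp(-2*t)]
  [4*t*exp(-2*t), -2*t*exp(-2*t) + exp(-2*t), -8*t*exp(-2*t)]
  [-4*t*exp(-2*t), 2*t*exp(-2*t), 8*t*exp(-2*t) + exp(-2*t)]

Strategy: write A = P · J · P⁻¹ where J is a Jordan canonical form, so e^{tA} = P · e^{tJ} · P⁻¹, and e^{tJ} can be computed block-by-block.

A has Jordan form
J =
  [-2,  1,  0]
  [ 0, -2,  0]
  [ 0,  0, -2]
(up to reordering of blocks).

Per-block formulas:
  For a 1×1 block at λ = -2: exp(t · [-2]) = [e^(-2t)].
  For a 2×2 Jordan block J_2(-2): exp(t · J_2(-2)) = e^(-2t)·(I + t·N), where N is the 2×2 nilpotent shift.

After assembling e^{tJ} and conjugating by P, we get:

e^{tA} =
  [-6*t*exp(-2*t) + exp(-2*t), 3*t*exp(-2*t), 12*t*exp(-2*t)]
  [4*t*exp(-2*t), -2*t*exp(-2*t) + exp(-2*t), -8*t*exp(-2*t)]
  [-4*t*exp(-2*t), 2*t*exp(-2*t), 8*t*exp(-2*t) + exp(-2*t)]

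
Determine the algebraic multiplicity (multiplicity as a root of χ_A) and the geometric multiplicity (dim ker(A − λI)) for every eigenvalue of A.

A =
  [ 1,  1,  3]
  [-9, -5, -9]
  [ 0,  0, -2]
λ = -2: alg = 3, geom = 2

Step 1 — factor the characteristic polynomial to read off the algebraic multiplicities:
  χ_A(x) = (x + 2)^3

Step 2 — compute geometric multiplicities via the rank-nullity identity g(λ) = n − rank(A − λI):
  rank(A − (-2)·I) = 1, so dim ker(A − (-2)·I) = n − 1 = 2

Summary:
  λ = -2: algebraic multiplicity = 3, geometric multiplicity = 2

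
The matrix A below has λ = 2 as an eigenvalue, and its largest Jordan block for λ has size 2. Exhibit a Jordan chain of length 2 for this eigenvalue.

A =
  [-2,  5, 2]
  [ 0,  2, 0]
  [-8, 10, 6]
A Jordan chain for λ = 2 of length 2:
v_1 = (-4, 0, -8)ᵀ
v_2 = (1, 0, 0)ᵀ

Let N = A − (2)·I. We want v_2 with N^2 v_2 = 0 but N^1 v_2 ≠ 0; then v_{j-1} := N · v_j for j = 2, …, 2.

Pick v_2 = (1, 0, 0)ᵀ.
Then v_1 = N · v_2 = (-4, 0, -8)ᵀ.

Sanity check: (A − (2)·I) v_1 = (0, 0, 0)ᵀ = 0. ✓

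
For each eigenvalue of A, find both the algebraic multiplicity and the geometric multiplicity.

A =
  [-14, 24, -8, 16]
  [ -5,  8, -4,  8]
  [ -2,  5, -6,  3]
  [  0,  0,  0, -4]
λ = -4: alg = 4, geom = 2

Step 1 — factor the characteristic polynomial to read off the algebraic multiplicities:
  χ_A(x) = (x + 4)^4

Step 2 — compute geometric multiplicities via the rank-nullity identity g(λ) = n − rank(A − λI):
  rank(A − (-4)·I) = 2, so dim ker(A − (-4)·I) = n − 2 = 2

Summary:
  λ = -4: algebraic multiplicity = 4, geometric multiplicity = 2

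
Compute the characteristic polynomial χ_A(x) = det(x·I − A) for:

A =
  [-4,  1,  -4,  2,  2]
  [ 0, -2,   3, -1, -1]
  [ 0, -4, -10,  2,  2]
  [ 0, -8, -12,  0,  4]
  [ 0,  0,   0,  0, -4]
x^5 + 20*x^4 + 160*x^3 + 640*x^2 + 1280*x + 1024

Expanding det(x·I − A) (e.g. by cofactor expansion or by noting that A is similar to its Jordan form J, which has the same characteristic polynomial as A) gives
  χ_A(x) = x^5 + 20*x^4 + 160*x^3 + 640*x^2 + 1280*x + 1024
which factors as (x + 4)^5. The eigenvalues (with algebraic multiplicities) are λ = -4 with multiplicity 5.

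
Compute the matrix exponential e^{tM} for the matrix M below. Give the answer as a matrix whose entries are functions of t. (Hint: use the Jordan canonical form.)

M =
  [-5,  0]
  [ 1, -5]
e^{tM} =
  [exp(-5*t), 0]
  [t*exp(-5*t), exp(-5*t)]

Strategy: write M = P · J · P⁻¹ where J is a Jordan canonical form, so e^{tM} = P · e^{tJ} · P⁻¹, and e^{tJ} can be computed block-by-block.

M has Jordan form
J =
  [-5,  1]
  [ 0, -5]
(up to reordering of blocks).

Per-block formulas:
  For a 2×2 Jordan block J_2(-5): exp(t · J_2(-5)) = e^(-5t)·(I + t·N), where N is the 2×2 nilpotent shift.

After assembling e^{tJ} and conjugating by P, we get:

e^{tM} =
  [exp(-5*t), 0]
  [t*exp(-5*t), exp(-5*t)]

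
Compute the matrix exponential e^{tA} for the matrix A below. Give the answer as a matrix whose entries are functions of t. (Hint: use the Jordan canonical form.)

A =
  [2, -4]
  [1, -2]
e^{tA} =
  [2*t + 1, -4*t]
  [t, 1 - 2*t]

Strategy: write A = P · J · P⁻¹ where J is a Jordan canonical form, so e^{tA} = P · e^{tJ} · P⁻¹, and e^{tJ} can be computed block-by-block.

A has Jordan form
J =
  [0, 1]
  [0, 0]
(up to reordering of blocks).

Per-block formulas:
  For a 2×2 Jordan block J_2(0): exp(t · J_2(0)) = e^(0t)·(I + t·N), where N is the 2×2 nilpotent shift.

After assembling e^{tJ} and conjugating by P, we get:

e^{tA} =
  [2*t + 1, -4*t]
  [t, 1 - 2*t]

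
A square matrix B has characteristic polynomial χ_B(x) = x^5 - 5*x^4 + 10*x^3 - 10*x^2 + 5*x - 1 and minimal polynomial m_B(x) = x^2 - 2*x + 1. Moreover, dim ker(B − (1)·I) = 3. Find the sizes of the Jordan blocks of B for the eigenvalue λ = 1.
Block sizes for λ = 1: [2, 2, 1]

Step 1 — from the characteristic polynomial, algebraic multiplicity of λ = 1 is 5. From dim ker(B − (1)·I) = 3, there are exactly 3 Jordan blocks for λ = 1.
Step 2 — from the minimal polynomial, the factor (x − 1)^2 tells us the largest block for λ = 1 has size 2.
Step 3 — with total size 5, 3 blocks, and largest block 2, the block sizes (in nonincreasing order) are [2, 2, 1].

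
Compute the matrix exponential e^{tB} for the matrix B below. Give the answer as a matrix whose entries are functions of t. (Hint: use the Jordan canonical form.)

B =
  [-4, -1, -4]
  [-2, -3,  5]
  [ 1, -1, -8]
e^{tB} =
  [-t^2*exp(-5*t)/2 + t*exp(-5*t) + exp(-5*t), t^2*exp(-5*t)/2 - t*exp(-5*t), 3*t^2*exp(-5*t)/2 - 4*t*exp(-5*t)]
  [-t^2*exp(-5*t)/2 - 2*t*exp(-5*t), t^2*exp(-5*t)/2 + 2*t*exp(-5*t) + exp(-5*t), 3*t^2*exp(-5*t)/2 + 5*t*exp(-5*t)]
  [t*exp(-5*t), -t*exp(-5*t), -3*t*exp(-5*t) + exp(-5*t)]

Strategy: write B = P · J · P⁻¹ where J is a Jordan canonical form, so e^{tB} = P · e^{tJ} · P⁻¹, and e^{tJ} can be computed block-by-block.

B has Jordan form
J =
  [-5,  1,  0]
  [ 0, -5,  1]
  [ 0,  0, -5]
(up to reordering of blocks).

Per-block formulas:
  For a 3×3 Jordan block J_3(-5): exp(t · J_3(-5)) = e^(-5t)·(I + t·N + (t^2/2)·N^2), where N is the 3×3 nilpotent shift.

After assembling e^{tJ} and conjugating by P, we get:

e^{tB} =
  [-t^2*exp(-5*t)/2 + t*exp(-5*t) + exp(-5*t), t^2*exp(-5*t)/2 - t*exp(-5*t), 3*t^2*exp(-5*t)/2 - 4*t*exp(-5*t)]
  [-t^2*exp(-5*t)/2 - 2*t*exp(-5*t), t^2*exp(-5*t)/2 + 2*t*exp(-5*t) + exp(-5*t), 3*t^2*exp(-5*t)/2 + 5*t*exp(-5*t)]
  [t*exp(-5*t), -t*exp(-5*t), -3*t*exp(-5*t) + exp(-5*t)]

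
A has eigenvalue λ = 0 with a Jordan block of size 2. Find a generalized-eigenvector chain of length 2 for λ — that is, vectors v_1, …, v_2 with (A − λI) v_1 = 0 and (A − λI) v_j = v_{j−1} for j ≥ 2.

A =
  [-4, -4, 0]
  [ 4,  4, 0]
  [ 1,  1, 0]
A Jordan chain for λ = 0 of length 2:
v_1 = (-4, 4, 1)ᵀ
v_2 = (1, 0, 0)ᵀ

Let N = A − (0)·I. We want v_2 with N^2 v_2 = 0 but N^1 v_2 ≠ 0; then v_{j-1} := N · v_j for j = 2, …, 2.

Pick v_2 = (1, 0, 0)ᵀ.
Then v_1 = N · v_2 = (-4, 4, 1)ᵀ.

Sanity check: (A − (0)·I) v_1 = (0, 0, 0)ᵀ = 0. ✓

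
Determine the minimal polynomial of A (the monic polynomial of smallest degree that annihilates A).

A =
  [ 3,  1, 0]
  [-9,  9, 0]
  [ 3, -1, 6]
x^2 - 12*x + 36

The characteristic polynomial is χ_A(x) = (x - 6)^3, so the eigenvalues are known. The minimal polynomial is
  m_A(x) = Π_λ (x − λ)^{k_λ}
where k_λ is the size of the *largest* Jordan block for λ (equivalently, the smallest k with (A − λI)^k v = 0 for every generalised eigenvector v of λ).

  λ = 6: largest Jordan block has size 2, contributing (x − 6)^2

So m_A(x) = (x - 6)^2 = x^2 - 12*x + 36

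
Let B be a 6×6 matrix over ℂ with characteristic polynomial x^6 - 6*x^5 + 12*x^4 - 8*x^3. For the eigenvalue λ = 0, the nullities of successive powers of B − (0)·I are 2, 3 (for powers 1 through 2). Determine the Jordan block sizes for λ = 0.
Block sizes for λ = 0: [2, 1]

From the dimensions of kernels of powers, the number of Jordan blocks of size at least j is d_j − d_{j−1} where d_j = dim ker(N^j) (with d_0 = 0). Computing the differences gives [2, 1].
The number of blocks of size exactly k is (#blocks of size ≥ k) − (#blocks of size ≥ k + 1), so the partition is: 1 block(s) of size 1, 1 block(s) of size 2.
In nonincreasing order the block sizes are [2, 1].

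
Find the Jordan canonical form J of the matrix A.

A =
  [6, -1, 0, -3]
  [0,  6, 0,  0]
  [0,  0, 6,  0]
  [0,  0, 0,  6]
J_2(6) ⊕ J_1(6) ⊕ J_1(6)

The characteristic polynomial is
  det(x·I − A) = x^4 - 24*x^3 + 216*x^2 - 864*x + 1296 = (x - 6)^4

Eigenvalues and multiplicities (the geometric multiplicity of λ is n − rank(A − λI), which equals the number of Jordan blocks for λ):
  λ = 6: algebraic multiplicity = 4, geometric multiplicity = 3

Determining the block sizes for each eigenvalue:
  λ = 6: 3 blocks summing to 4 forces exactly one block of size 2 and the rest size 1 → block sizes [2, 1, 1]

Assembling the blocks gives a Jordan form
J =
  [6, 1, 0, 0]
  [0, 6, 0, 0]
  [0, 0, 6, 0]
  [0, 0, 0, 6]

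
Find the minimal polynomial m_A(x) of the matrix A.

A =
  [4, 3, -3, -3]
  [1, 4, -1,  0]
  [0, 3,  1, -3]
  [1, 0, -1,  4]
x^3 - 9*x^2 + 24*x - 16

The characteristic polynomial is χ_A(x) = (x - 4)^3*(x - 1), so the eigenvalues are known. The minimal polynomial is
  m_A(x) = Π_λ (x − λ)^{k_λ}
where k_λ is the size of the *largest* Jordan block for λ (equivalently, the smallest k with (A − λI)^k v = 0 for every generalised eigenvector v of λ).

  λ = 1: largest Jordan block has size 1, contributing (x − 1)
  λ = 4: largest Jordan block has size 2, contributing (x − 4)^2

So m_A(x) = (x - 4)^2*(x - 1) = x^3 - 9*x^2 + 24*x - 16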